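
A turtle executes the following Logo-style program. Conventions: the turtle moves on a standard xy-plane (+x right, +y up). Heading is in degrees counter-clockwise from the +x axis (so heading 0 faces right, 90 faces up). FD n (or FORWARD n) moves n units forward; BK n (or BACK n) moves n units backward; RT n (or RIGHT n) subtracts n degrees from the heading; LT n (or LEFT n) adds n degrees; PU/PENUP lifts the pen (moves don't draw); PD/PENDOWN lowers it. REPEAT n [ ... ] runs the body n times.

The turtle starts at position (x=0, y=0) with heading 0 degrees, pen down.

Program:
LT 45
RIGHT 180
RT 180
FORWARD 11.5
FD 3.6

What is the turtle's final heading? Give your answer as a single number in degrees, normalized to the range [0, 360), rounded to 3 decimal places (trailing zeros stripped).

Answer: 45

Derivation:
Executing turtle program step by step:
Start: pos=(0,0), heading=0, pen down
LT 45: heading 0 -> 45
RT 180: heading 45 -> 225
RT 180: heading 225 -> 45
FD 11.5: (0,0) -> (8.132,8.132) [heading=45, draw]
FD 3.6: (8.132,8.132) -> (10.677,10.677) [heading=45, draw]
Final: pos=(10.677,10.677), heading=45, 2 segment(s) drawn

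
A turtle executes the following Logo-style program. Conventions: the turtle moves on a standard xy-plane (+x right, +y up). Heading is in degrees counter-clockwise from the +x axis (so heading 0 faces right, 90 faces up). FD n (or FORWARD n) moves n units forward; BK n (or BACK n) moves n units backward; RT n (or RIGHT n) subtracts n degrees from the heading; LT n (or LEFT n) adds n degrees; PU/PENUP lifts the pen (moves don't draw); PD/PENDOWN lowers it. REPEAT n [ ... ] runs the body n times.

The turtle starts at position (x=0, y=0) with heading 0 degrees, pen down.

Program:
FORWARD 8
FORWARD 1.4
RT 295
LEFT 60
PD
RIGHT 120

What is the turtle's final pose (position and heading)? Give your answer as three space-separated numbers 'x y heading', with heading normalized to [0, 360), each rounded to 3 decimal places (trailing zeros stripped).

Answer: 9.4 0 5

Derivation:
Executing turtle program step by step:
Start: pos=(0,0), heading=0, pen down
FD 8: (0,0) -> (8,0) [heading=0, draw]
FD 1.4: (8,0) -> (9.4,0) [heading=0, draw]
RT 295: heading 0 -> 65
LT 60: heading 65 -> 125
PD: pen down
RT 120: heading 125 -> 5
Final: pos=(9.4,0), heading=5, 2 segment(s) drawn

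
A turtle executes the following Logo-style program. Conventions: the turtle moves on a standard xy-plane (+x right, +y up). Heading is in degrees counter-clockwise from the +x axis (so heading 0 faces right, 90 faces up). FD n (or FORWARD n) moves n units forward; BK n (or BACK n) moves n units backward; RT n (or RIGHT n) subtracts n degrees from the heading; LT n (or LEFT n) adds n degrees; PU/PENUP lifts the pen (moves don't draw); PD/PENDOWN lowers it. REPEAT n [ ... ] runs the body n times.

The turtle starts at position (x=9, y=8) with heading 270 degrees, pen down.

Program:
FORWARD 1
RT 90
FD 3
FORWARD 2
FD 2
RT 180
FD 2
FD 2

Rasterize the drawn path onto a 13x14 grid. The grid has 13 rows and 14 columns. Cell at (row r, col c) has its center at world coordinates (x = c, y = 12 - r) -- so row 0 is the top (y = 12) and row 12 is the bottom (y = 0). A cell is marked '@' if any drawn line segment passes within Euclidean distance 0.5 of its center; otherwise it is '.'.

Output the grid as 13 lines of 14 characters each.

Segment 0: (9,8) -> (9,7)
Segment 1: (9,7) -> (6,7)
Segment 2: (6,7) -> (4,7)
Segment 3: (4,7) -> (2,7)
Segment 4: (2,7) -> (4,7)
Segment 5: (4,7) -> (6,7)

Answer: ..............
..............
..............
..............
.........@....
..@@@@@@@@....
..............
..............
..............
..............
..............
..............
..............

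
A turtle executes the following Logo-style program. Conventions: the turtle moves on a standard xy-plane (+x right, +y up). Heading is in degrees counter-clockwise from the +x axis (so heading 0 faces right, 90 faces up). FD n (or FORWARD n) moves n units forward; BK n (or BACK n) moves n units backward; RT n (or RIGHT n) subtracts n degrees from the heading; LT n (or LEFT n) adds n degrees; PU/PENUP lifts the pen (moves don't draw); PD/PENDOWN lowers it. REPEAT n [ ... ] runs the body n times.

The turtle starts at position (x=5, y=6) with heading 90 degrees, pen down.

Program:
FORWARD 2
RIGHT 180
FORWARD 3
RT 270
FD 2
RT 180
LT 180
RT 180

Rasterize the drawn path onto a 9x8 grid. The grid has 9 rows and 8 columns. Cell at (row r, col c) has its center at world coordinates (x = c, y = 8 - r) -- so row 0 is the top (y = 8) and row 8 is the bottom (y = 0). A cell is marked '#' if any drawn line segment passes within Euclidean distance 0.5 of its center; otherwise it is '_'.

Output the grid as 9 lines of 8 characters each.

Segment 0: (5,6) -> (5,8)
Segment 1: (5,8) -> (5,5)
Segment 2: (5,5) -> (7,5)

Answer: _____#__
_____#__
_____#__
_____###
________
________
________
________
________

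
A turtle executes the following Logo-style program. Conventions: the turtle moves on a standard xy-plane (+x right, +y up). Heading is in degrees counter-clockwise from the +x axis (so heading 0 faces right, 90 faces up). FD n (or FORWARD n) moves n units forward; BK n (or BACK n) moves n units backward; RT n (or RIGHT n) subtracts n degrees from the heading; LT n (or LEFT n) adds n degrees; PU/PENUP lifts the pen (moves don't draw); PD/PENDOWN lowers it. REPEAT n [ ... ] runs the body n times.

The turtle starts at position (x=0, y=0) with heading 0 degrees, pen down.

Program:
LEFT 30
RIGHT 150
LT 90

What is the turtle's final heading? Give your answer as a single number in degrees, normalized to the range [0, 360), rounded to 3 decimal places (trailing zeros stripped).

Executing turtle program step by step:
Start: pos=(0,0), heading=0, pen down
LT 30: heading 0 -> 30
RT 150: heading 30 -> 240
LT 90: heading 240 -> 330
Final: pos=(0,0), heading=330, 0 segment(s) drawn

Answer: 330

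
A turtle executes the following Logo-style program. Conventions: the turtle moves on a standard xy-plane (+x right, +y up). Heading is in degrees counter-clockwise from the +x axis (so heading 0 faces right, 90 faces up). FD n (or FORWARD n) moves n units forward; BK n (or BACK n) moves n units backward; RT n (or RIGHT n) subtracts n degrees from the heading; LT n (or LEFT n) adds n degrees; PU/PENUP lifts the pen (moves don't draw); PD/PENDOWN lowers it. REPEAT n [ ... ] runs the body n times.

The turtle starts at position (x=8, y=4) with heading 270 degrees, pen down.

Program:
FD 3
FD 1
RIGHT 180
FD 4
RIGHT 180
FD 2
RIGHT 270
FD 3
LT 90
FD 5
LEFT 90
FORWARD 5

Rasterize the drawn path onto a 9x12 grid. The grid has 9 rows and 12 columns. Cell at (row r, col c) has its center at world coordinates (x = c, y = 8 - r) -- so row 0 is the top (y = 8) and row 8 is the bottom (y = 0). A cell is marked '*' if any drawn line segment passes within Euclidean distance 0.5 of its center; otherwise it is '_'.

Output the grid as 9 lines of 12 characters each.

Answer: ____________
______******
___________*
___________*
________*__*
________*__*
________****
________*___
________*___

Derivation:
Segment 0: (8,4) -> (8,1)
Segment 1: (8,1) -> (8,0)
Segment 2: (8,0) -> (8,4)
Segment 3: (8,4) -> (8,2)
Segment 4: (8,2) -> (11,2)
Segment 5: (11,2) -> (11,7)
Segment 6: (11,7) -> (6,7)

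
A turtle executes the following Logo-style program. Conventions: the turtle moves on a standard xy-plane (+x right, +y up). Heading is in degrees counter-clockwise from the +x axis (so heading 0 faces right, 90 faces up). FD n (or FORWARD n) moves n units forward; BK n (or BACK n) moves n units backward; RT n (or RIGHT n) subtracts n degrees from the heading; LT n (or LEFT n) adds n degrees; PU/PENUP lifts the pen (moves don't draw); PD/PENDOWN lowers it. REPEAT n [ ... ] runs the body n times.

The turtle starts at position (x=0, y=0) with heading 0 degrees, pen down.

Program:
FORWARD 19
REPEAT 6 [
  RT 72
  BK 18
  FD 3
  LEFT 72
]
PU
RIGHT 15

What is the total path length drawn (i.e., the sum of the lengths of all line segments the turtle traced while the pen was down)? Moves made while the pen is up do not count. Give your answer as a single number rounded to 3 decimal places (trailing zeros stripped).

Answer: 145

Derivation:
Executing turtle program step by step:
Start: pos=(0,0), heading=0, pen down
FD 19: (0,0) -> (19,0) [heading=0, draw]
REPEAT 6 [
  -- iteration 1/6 --
  RT 72: heading 0 -> 288
  BK 18: (19,0) -> (13.438,17.119) [heading=288, draw]
  FD 3: (13.438,17.119) -> (14.365,14.266) [heading=288, draw]
  LT 72: heading 288 -> 0
  -- iteration 2/6 --
  RT 72: heading 0 -> 288
  BK 18: (14.365,14.266) -> (8.802,31.385) [heading=288, draw]
  FD 3: (8.802,31.385) -> (9.729,28.532) [heading=288, draw]
  LT 72: heading 288 -> 0
  -- iteration 3/6 --
  RT 72: heading 0 -> 288
  BK 18: (9.729,28.532) -> (4.167,45.651) [heading=288, draw]
  FD 3: (4.167,45.651) -> (5.094,42.798) [heading=288, draw]
  LT 72: heading 288 -> 0
  -- iteration 4/6 --
  RT 72: heading 0 -> 288
  BK 18: (5.094,42.798) -> (-0.468,59.917) [heading=288, draw]
  FD 3: (-0.468,59.917) -> (0.459,57.063) [heading=288, draw]
  LT 72: heading 288 -> 0
  -- iteration 5/6 --
  RT 72: heading 0 -> 288
  BK 18: (0.459,57.063) -> (-5.103,74.182) [heading=288, draw]
  FD 3: (-5.103,74.182) -> (-4.176,71.329) [heading=288, draw]
  LT 72: heading 288 -> 0
  -- iteration 6/6 --
  RT 72: heading 0 -> 288
  BK 18: (-4.176,71.329) -> (-9.739,88.448) [heading=288, draw]
  FD 3: (-9.739,88.448) -> (-8.812,85.595) [heading=288, draw]
  LT 72: heading 288 -> 0
]
PU: pen up
RT 15: heading 0 -> 345
Final: pos=(-8.812,85.595), heading=345, 13 segment(s) drawn

Segment lengths:
  seg 1: (0,0) -> (19,0), length = 19
  seg 2: (19,0) -> (13.438,17.119), length = 18
  seg 3: (13.438,17.119) -> (14.365,14.266), length = 3
  seg 4: (14.365,14.266) -> (8.802,31.385), length = 18
  seg 5: (8.802,31.385) -> (9.729,28.532), length = 3
  seg 6: (9.729,28.532) -> (4.167,45.651), length = 18
  seg 7: (4.167,45.651) -> (5.094,42.798), length = 3
  seg 8: (5.094,42.798) -> (-0.468,59.917), length = 18
  seg 9: (-0.468,59.917) -> (0.459,57.063), length = 3
  seg 10: (0.459,57.063) -> (-5.103,74.182), length = 18
  seg 11: (-5.103,74.182) -> (-4.176,71.329), length = 3
  seg 12: (-4.176,71.329) -> (-9.739,88.448), length = 18
  seg 13: (-9.739,88.448) -> (-8.812,85.595), length = 3
Total = 145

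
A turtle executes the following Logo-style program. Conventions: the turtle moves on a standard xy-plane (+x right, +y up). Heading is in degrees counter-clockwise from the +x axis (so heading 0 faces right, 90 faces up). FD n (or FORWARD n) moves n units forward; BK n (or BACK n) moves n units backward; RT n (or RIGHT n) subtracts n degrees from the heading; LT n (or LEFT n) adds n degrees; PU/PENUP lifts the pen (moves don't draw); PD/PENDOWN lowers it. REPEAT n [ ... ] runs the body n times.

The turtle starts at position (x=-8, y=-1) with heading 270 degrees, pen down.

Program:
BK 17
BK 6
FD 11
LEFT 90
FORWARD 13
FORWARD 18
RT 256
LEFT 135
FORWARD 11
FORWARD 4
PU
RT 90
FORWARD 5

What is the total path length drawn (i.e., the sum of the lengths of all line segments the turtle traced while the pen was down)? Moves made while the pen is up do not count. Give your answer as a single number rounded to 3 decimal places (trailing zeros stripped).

Executing turtle program step by step:
Start: pos=(-8,-1), heading=270, pen down
BK 17: (-8,-1) -> (-8,16) [heading=270, draw]
BK 6: (-8,16) -> (-8,22) [heading=270, draw]
FD 11: (-8,22) -> (-8,11) [heading=270, draw]
LT 90: heading 270 -> 0
FD 13: (-8,11) -> (5,11) [heading=0, draw]
FD 18: (5,11) -> (23,11) [heading=0, draw]
RT 256: heading 0 -> 104
LT 135: heading 104 -> 239
FD 11: (23,11) -> (17.335,1.571) [heading=239, draw]
FD 4: (17.335,1.571) -> (15.274,-1.858) [heading=239, draw]
PU: pen up
RT 90: heading 239 -> 149
FD 5: (15.274,-1.858) -> (10.989,0.718) [heading=149, move]
Final: pos=(10.989,0.718), heading=149, 7 segment(s) drawn

Segment lengths:
  seg 1: (-8,-1) -> (-8,16), length = 17
  seg 2: (-8,16) -> (-8,22), length = 6
  seg 3: (-8,22) -> (-8,11), length = 11
  seg 4: (-8,11) -> (5,11), length = 13
  seg 5: (5,11) -> (23,11), length = 18
  seg 6: (23,11) -> (17.335,1.571), length = 11
  seg 7: (17.335,1.571) -> (15.274,-1.858), length = 4
Total = 80

Answer: 80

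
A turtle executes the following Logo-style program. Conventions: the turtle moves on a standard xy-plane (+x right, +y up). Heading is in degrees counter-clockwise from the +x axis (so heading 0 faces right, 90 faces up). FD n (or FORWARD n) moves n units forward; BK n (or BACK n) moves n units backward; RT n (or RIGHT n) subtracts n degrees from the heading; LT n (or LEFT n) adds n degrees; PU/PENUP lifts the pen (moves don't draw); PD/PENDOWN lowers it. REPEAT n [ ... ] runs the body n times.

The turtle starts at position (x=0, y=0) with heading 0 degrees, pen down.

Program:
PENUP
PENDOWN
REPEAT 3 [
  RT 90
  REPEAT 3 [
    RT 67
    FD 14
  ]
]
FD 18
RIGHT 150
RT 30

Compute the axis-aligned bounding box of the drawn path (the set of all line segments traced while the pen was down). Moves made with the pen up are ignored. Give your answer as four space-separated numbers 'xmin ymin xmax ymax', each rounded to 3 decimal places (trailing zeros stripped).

Executing turtle program step by step:
Start: pos=(0,0), heading=0, pen down
PU: pen up
PD: pen down
REPEAT 3 [
  -- iteration 1/3 --
  RT 90: heading 0 -> 270
  REPEAT 3 [
    -- iteration 1/3 --
    RT 67: heading 270 -> 203
    FD 14: (0,0) -> (-12.887,-5.47) [heading=203, draw]
    -- iteration 2/3 --
    RT 67: heading 203 -> 136
    FD 14: (-12.887,-5.47) -> (-22.958,4.255) [heading=136, draw]
    -- iteration 3/3 --
    RT 67: heading 136 -> 69
    FD 14: (-22.958,4.255) -> (-17.941,17.325) [heading=69, draw]
  ]
  -- iteration 2/3 --
  RT 90: heading 69 -> 339
  REPEAT 3 [
    -- iteration 1/3 --
    RT 67: heading 339 -> 272
    FD 14: (-17.941,17.325) -> (-17.452,3.334) [heading=272, draw]
    -- iteration 2/3 --
    RT 67: heading 272 -> 205
    FD 14: (-17.452,3.334) -> (-30.14,-2.583) [heading=205, draw]
    -- iteration 3/3 --
    RT 67: heading 205 -> 138
    FD 14: (-30.14,-2.583) -> (-40.544,6.785) [heading=138, draw]
  ]
  -- iteration 3/3 --
  RT 90: heading 138 -> 48
  REPEAT 3 [
    -- iteration 1/3 --
    RT 67: heading 48 -> 341
    FD 14: (-40.544,6.785) -> (-27.307,2.227) [heading=341, draw]
    -- iteration 2/3 --
    RT 67: heading 341 -> 274
    FD 14: (-27.307,2.227) -> (-26.331,-11.739) [heading=274, draw]
    -- iteration 3/3 --
    RT 67: heading 274 -> 207
    FD 14: (-26.331,-11.739) -> (-38.805,-18.095) [heading=207, draw]
  ]
]
FD 18: (-38.805,-18.095) -> (-54.843,-26.267) [heading=207, draw]
RT 150: heading 207 -> 57
RT 30: heading 57 -> 27
Final: pos=(-54.843,-26.267), heading=27, 10 segment(s) drawn

Segment endpoints: x in {-54.843, -40.544, -38.805, -30.14, -27.307, -26.331, -22.958, -17.941, -17.452, -12.887, 0}, y in {-26.267, -18.095, -11.739, -5.47, -2.583, 0, 2.227, 3.334, 4.255, 6.785, 17.325}
xmin=-54.843, ymin=-26.267, xmax=0, ymax=17.325

Answer: -54.843 -26.267 0 17.325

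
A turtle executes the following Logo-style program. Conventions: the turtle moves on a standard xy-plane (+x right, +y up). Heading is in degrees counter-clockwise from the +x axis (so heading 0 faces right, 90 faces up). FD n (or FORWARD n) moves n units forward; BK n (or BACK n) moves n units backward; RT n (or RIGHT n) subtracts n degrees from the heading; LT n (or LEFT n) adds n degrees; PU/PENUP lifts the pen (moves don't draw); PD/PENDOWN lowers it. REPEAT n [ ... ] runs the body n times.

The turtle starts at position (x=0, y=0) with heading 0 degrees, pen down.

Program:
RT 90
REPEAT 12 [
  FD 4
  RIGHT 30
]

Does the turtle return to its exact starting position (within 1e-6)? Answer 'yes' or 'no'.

Executing turtle program step by step:
Start: pos=(0,0), heading=0, pen down
RT 90: heading 0 -> 270
REPEAT 12 [
  -- iteration 1/12 --
  FD 4: (0,0) -> (0,-4) [heading=270, draw]
  RT 30: heading 270 -> 240
  -- iteration 2/12 --
  FD 4: (0,-4) -> (-2,-7.464) [heading=240, draw]
  RT 30: heading 240 -> 210
  -- iteration 3/12 --
  FD 4: (-2,-7.464) -> (-5.464,-9.464) [heading=210, draw]
  RT 30: heading 210 -> 180
  -- iteration 4/12 --
  FD 4: (-5.464,-9.464) -> (-9.464,-9.464) [heading=180, draw]
  RT 30: heading 180 -> 150
  -- iteration 5/12 --
  FD 4: (-9.464,-9.464) -> (-12.928,-7.464) [heading=150, draw]
  RT 30: heading 150 -> 120
  -- iteration 6/12 --
  FD 4: (-12.928,-7.464) -> (-14.928,-4) [heading=120, draw]
  RT 30: heading 120 -> 90
  -- iteration 7/12 --
  FD 4: (-14.928,-4) -> (-14.928,0) [heading=90, draw]
  RT 30: heading 90 -> 60
  -- iteration 8/12 --
  FD 4: (-14.928,0) -> (-12.928,3.464) [heading=60, draw]
  RT 30: heading 60 -> 30
  -- iteration 9/12 --
  FD 4: (-12.928,3.464) -> (-9.464,5.464) [heading=30, draw]
  RT 30: heading 30 -> 0
  -- iteration 10/12 --
  FD 4: (-9.464,5.464) -> (-5.464,5.464) [heading=0, draw]
  RT 30: heading 0 -> 330
  -- iteration 11/12 --
  FD 4: (-5.464,5.464) -> (-2,3.464) [heading=330, draw]
  RT 30: heading 330 -> 300
  -- iteration 12/12 --
  FD 4: (-2,3.464) -> (0,0) [heading=300, draw]
  RT 30: heading 300 -> 270
]
Final: pos=(0,0), heading=270, 12 segment(s) drawn

Start position: (0, 0)
Final position: (0, 0)
Distance = 0; < 1e-6 -> CLOSED

Answer: yes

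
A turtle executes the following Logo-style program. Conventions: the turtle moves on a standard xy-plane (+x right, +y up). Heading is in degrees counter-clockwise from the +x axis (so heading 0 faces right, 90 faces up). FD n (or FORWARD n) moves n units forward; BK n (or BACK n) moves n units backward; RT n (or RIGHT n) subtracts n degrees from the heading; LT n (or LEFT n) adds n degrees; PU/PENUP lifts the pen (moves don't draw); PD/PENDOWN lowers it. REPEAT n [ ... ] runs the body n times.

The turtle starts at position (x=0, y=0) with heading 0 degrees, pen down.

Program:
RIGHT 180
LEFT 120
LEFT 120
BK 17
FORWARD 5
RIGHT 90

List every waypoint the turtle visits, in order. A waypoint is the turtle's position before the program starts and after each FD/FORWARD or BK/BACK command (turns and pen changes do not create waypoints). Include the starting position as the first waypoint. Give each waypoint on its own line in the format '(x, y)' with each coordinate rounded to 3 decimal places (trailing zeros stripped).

Answer: (0, 0)
(-8.5, -14.722)
(-6, -10.392)

Derivation:
Executing turtle program step by step:
Start: pos=(0,0), heading=0, pen down
RT 180: heading 0 -> 180
LT 120: heading 180 -> 300
LT 120: heading 300 -> 60
BK 17: (0,0) -> (-8.5,-14.722) [heading=60, draw]
FD 5: (-8.5,-14.722) -> (-6,-10.392) [heading=60, draw]
RT 90: heading 60 -> 330
Final: pos=(-6,-10.392), heading=330, 2 segment(s) drawn
Waypoints (3 total):
(0, 0)
(-8.5, -14.722)
(-6, -10.392)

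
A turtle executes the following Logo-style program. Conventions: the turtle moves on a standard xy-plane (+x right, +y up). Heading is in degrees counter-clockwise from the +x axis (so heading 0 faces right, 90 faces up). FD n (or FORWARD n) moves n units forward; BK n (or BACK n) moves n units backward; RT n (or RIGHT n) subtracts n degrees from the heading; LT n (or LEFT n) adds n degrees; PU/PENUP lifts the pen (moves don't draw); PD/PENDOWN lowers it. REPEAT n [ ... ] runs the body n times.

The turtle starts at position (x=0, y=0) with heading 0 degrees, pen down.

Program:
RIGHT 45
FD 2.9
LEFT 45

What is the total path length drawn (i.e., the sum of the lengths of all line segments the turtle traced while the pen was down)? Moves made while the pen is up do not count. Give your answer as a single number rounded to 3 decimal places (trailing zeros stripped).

Executing turtle program step by step:
Start: pos=(0,0), heading=0, pen down
RT 45: heading 0 -> 315
FD 2.9: (0,0) -> (2.051,-2.051) [heading=315, draw]
LT 45: heading 315 -> 0
Final: pos=(2.051,-2.051), heading=0, 1 segment(s) drawn

Segment lengths:
  seg 1: (0,0) -> (2.051,-2.051), length = 2.9
Total = 2.9

Answer: 2.9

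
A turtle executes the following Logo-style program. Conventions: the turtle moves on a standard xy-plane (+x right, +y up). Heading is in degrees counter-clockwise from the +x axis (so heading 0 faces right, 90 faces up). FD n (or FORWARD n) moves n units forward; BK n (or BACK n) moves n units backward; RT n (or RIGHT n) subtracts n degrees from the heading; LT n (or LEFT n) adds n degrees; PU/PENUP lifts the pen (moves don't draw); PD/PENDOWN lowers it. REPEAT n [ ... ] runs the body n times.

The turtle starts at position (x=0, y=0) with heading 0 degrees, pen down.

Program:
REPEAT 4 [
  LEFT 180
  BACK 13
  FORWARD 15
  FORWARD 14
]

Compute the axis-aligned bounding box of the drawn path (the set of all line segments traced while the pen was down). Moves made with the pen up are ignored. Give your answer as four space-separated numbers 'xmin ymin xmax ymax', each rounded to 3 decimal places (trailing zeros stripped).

Executing turtle program step by step:
Start: pos=(0,0), heading=0, pen down
REPEAT 4 [
  -- iteration 1/4 --
  LT 180: heading 0 -> 180
  BK 13: (0,0) -> (13,0) [heading=180, draw]
  FD 15: (13,0) -> (-2,0) [heading=180, draw]
  FD 14: (-2,0) -> (-16,0) [heading=180, draw]
  -- iteration 2/4 --
  LT 180: heading 180 -> 0
  BK 13: (-16,0) -> (-29,0) [heading=0, draw]
  FD 15: (-29,0) -> (-14,0) [heading=0, draw]
  FD 14: (-14,0) -> (0,0) [heading=0, draw]
  -- iteration 3/4 --
  LT 180: heading 0 -> 180
  BK 13: (0,0) -> (13,0) [heading=180, draw]
  FD 15: (13,0) -> (-2,0) [heading=180, draw]
  FD 14: (-2,0) -> (-16,0) [heading=180, draw]
  -- iteration 4/4 --
  LT 180: heading 180 -> 0
  BK 13: (-16,0) -> (-29,0) [heading=0, draw]
  FD 15: (-29,0) -> (-14,0) [heading=0, draw]
  FD 14: (-14,0) -> (0,0) [heading=0, draw]
]
Final: pos=(0,0), heading=0, 12 segment(s) drawn

Segment endpoints: x in {-29, -16, -14, -2, 0, 13}, y in {0, 0, 0, 0, 0, 0, 0, 0, 0, 0, 0, 0, 0}
xmin=-29, ymin=0, xmax=13, ymax=0

Answer: -29 0 13 0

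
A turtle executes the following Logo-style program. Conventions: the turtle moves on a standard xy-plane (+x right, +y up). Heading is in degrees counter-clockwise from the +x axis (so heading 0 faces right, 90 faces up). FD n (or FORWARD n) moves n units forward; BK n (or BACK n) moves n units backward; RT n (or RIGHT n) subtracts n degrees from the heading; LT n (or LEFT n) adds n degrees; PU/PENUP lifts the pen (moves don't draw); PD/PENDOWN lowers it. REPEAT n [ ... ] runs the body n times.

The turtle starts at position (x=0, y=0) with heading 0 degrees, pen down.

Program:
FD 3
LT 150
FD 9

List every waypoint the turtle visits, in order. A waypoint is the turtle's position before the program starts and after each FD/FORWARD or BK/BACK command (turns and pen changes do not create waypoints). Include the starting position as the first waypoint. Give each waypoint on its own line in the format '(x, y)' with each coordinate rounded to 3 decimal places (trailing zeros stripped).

Answer: (0, 0)
(3, 0)
(-4.794, 4.5)

Derivation:
Executing turtle program step by step:
Start: pos=(0,0), heading=0, pen down
FD 3: (0,0) -> (3,0) [heading=0, draw]
LT 150: heading 0 -> 150
FD 9: (3,0) -> (-4.794,4.5) [heading=150, draw]
Final: pos=(-4.794,4.5), heading=150, 2 segment(s) drawn
Waypoints (3 total):
(0, 0)
(3, 0)
(-4.794, 4.5)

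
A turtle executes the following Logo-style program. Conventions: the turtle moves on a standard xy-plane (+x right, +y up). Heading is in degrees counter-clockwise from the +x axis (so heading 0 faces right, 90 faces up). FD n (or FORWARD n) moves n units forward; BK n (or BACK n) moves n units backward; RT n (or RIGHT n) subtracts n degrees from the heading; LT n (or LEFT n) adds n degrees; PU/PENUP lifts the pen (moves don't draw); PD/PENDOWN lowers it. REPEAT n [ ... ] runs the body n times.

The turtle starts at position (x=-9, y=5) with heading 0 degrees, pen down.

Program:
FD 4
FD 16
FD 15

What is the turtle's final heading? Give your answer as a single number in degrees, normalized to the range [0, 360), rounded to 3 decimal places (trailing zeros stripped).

Executing turtle program step by step:
Start: pos=(-9,5), heading=0, pen down
FD 4: (-9,5) -> (-5,5) [heading=0, draw]
FD 16: (-5,5) -> (11,5) [heading=0, draw]
FD 15: (11,5) -> (26,5) [heading=0, draw]
Final: pos=(26,5), heading=0, 3 segment(s) drawn

Answer: 0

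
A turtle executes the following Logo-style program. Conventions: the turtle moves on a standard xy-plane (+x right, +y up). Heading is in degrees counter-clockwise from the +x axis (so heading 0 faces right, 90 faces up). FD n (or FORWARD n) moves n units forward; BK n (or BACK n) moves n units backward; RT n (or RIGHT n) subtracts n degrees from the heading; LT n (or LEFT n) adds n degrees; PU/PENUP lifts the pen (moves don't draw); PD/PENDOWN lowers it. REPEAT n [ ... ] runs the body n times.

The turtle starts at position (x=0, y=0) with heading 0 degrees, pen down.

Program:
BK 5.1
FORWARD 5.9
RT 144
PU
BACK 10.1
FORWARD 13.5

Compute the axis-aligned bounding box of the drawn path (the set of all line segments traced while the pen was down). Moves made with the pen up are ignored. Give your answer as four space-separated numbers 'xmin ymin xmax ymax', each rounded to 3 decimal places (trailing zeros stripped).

Executing turtle program step by step:
Start: pos=(0,0), heading=0, pen down
BK 5.1: (0,0) -> (-5.1,0) [heading=0, draw]
FD 5.9: (-5.1,0) -> (0.8,0) [heading=0, draw]
RT 144: heading 0 -> 216
PU: pen up
BK 10.1: (0.8,0) -> (8.971,5.937) [heading=216, move]
FD 13.5: (8.971,5.937) -> (-1.951,-1.998) [heading=216, move]
Final: pos=(-1.951,-1.998), heading=216, 2 segment(s) drawn

Segment endpoints: x in {-5.1, 0, 0.8}, y in {0}
xmin=-5.1, ymin=0, xmax=0.8, ymax=0

Answer: -5.1 0 0.8 0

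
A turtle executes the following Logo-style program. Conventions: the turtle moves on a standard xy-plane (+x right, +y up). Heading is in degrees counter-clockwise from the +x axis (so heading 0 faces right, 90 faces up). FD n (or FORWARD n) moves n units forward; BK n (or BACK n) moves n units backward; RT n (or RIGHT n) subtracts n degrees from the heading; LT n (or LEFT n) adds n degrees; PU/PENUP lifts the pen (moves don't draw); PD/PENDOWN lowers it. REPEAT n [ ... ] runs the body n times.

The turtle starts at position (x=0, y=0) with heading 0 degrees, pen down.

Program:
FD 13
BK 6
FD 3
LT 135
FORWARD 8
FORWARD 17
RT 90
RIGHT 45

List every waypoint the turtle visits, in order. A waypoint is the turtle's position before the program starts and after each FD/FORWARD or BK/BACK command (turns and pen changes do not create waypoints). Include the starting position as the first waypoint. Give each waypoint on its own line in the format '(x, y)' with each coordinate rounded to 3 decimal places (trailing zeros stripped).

Answer: (0, 0)
(13, 0)
(7, 0)
(10, 0)
(4.343, 5.657)
(-7.678, 17.678)

Derivation:
Executing turtle program step by step:
Start: pos=(0,0), heading=0, pen down
FD 13: (0,0) -> (13,0) [heading=0, draw]
BK 6: (13,0) -> (7,0) [heading=0, draw]
FD 3: (7,0) -> (10,0) [heading=0, draw]
LT 135: heading 0 -> 135
FD 8: (10,0) -> (4.343,5.657) [heading=135, draw]
FD 17: (4.343,5.657) -> (-7.678,17.678) [heading=135, draw]
RT 90: heading 135 -> 45
RT 45: heading 45 -> 0
Final: pos=(-7.678,17.678), heading=0, 5 segment(s) drawn
Waypoints (6 total):
(0, 0)
(13, 0)
(7, 0)
(10, 0)
(4.343, 5.657)
(-7.678, 17.678)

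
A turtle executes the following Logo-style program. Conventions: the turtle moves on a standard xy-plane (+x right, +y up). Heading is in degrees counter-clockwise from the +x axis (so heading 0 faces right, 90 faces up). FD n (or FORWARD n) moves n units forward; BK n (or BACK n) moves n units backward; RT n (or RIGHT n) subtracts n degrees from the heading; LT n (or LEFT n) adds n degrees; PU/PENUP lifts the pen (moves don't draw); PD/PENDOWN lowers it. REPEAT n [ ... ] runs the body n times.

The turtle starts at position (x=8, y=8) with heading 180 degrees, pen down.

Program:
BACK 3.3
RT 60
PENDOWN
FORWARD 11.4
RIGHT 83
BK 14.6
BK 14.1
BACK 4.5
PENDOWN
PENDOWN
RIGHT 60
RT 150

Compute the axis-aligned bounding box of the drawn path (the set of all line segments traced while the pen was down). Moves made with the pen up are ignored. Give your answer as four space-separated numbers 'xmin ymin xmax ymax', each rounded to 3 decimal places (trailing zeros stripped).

Executing turtle program step by step:
Start: pos=(8,8), heading=180, pen down
BK 3.3: (8,8) -> (11.3,8) [heading=180, draw]
RT 60: heading 180 -> 120
PD: pen down
FD 11.4: (11.3,8) -> (5.6,17.873) [heading=120, draw]
RT 83: heading 120 -> 37
BK 14.6: (5.6,17.873) -> (-6.06,9.086) [heading=37, draw]
BK 14.1: (-6.06,9.086) -> (-17.321,0.601) [heading=37, draw]
BK 4.5: (-17.321,0.601) -> (-20.915,-2.108) [heading=37, draw]
PD: pen down
PD: pen down
RT 60: heading 37 -> 337
RT 150: heading 337 -> 187
Final: pos=(-20.915,-2.108), heading=187, 5 segment(s) drawn

Segment endpoints: x in {-20.915, -17.321, -6.06, 5.6, 8, 11.3}, y in {-2.108, 0.601, 8, 9.086, 17.873}
xmin=-20.915, ymin=-2.108, xmax=11.3, ymax=17.873

Answer: -20.915 -2.108 11.3 17.873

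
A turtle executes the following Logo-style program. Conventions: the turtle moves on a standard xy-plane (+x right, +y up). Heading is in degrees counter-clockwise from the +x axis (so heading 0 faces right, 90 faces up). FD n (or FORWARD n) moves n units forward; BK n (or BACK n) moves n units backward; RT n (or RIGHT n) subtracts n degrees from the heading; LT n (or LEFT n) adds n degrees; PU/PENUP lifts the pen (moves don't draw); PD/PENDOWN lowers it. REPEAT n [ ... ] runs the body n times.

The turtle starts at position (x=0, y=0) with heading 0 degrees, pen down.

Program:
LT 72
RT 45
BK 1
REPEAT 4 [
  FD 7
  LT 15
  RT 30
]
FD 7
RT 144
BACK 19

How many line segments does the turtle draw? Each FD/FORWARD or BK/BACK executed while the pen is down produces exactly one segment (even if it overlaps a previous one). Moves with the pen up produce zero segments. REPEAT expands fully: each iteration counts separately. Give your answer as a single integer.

Executing turtle program step by step:
Start: pos=(0,0), heading=0, pen down
LT 72: heading 0 -> 72
RT 45: heading 72 -> 27
BK 1: (0,0) -> (-0.891,-0.454) [heading=27, draw]
REPEAT 4 [
  -- iteration 1/4 --
  FD 7: (-0.891,-0.454) -> (5.346,2.724) [heading=27, draw]
  LT 15: heading 27 -> 42
  RT 30: heading 42 -> 12
  -- iteration 2/4 --
  FD 7: (5.346,2.724) -> (12.193,4.179) [heading=12, draw]
  LT 15: heading 12 -> 27
  RT 30: heading 27 -> 357
  -- iteration 3/4 --
  FD 7: (12.193,4.179) -> (19.183,3.813) [heading=357, draw]
  LT 15: heading 357 -> 12
  RT 30: heading 12 -> 342
  -- iteration 4/4 --
  FD 7: (19.183,3.813) -> (25.841,1.65) [heading=342, draw]
  LT 15: heading 342 -> 357
  RT 30: heading 357 -> 327
]
FD 7: (25.841,1.65) -> (31.712,-2.163) [heading=327, draw]
RT 144: heading 327 -> 183
BK 19: (31.712,-2.163) -> (50.686,-1.168) [heading=183, draw]
Final: pos=(50.686,-1.168), heading=183, 7 segment(s) drawn
Segments drawn: 7

Answer: 7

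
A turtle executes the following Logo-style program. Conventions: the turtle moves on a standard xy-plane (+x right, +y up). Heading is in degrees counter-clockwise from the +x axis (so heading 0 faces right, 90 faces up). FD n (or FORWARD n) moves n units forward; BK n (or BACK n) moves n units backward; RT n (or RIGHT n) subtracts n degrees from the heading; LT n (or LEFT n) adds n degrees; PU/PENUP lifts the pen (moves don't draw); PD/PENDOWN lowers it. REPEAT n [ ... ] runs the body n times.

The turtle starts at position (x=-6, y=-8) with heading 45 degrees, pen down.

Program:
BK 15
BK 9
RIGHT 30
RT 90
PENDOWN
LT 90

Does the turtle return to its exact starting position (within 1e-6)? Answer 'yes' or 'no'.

Executing turtle program step by step:
Start: pos=(-6,-8), heading=45, pen down
BK 15: (-6,-8) -> (-16.607,-18.607) [heading=45, draw]
BK 9: (-16.607,-18.607) -> (-22.971,-24.971) [heading=45, draw]
RT 30: heading 45 -> 15
RT 90: heading 15 -> 285
PD: pen down
LT 90: heading 285 -> 15
Final: pos=(-22.971,-24.971), heading=15, 2 segment(s) drawn

Start position: (-6, -8)
Final position: (-22.971, -24.971)
Distance = 24; >= 1e-6 -> NOT closed

Answer: no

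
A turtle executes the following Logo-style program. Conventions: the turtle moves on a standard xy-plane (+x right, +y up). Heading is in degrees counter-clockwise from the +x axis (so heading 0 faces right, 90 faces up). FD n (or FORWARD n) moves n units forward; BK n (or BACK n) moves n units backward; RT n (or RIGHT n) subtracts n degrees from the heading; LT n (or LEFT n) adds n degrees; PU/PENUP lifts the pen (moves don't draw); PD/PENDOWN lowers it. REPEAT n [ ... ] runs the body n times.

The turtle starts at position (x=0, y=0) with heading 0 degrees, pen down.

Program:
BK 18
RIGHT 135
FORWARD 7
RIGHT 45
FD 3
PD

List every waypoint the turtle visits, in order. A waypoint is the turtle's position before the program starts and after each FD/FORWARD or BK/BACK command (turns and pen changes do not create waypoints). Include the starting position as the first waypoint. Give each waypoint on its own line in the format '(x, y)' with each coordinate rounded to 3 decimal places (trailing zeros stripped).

Executing turtle program step by step:
Start: pos=(0,0), heading=0, pen down
BK 18: (0,0) -> (-18,0) [heading=0, draw]
RT 135: heading 0 -> 225
FD 7: (-18,0) -> (-22.95,-4.95) [heading=225, draw]
RT 45: heading 225 -> 180
FD 3: (-22.95,-4.95) -> (-25.95,-4.95) [heading=180, draw]
PD: pen down
Final: pos=(-25.95,-4.95), heading=180, 3 segment(s) drawn
Waypoints (4 total):
(0, 0)
(-18, 0)
(-22.95, -4.95)
(-25.95, -4.95)

Answer: (0, 0)
(-18, 0)
(-22.95, -4.95)
(-25.95, -4.95)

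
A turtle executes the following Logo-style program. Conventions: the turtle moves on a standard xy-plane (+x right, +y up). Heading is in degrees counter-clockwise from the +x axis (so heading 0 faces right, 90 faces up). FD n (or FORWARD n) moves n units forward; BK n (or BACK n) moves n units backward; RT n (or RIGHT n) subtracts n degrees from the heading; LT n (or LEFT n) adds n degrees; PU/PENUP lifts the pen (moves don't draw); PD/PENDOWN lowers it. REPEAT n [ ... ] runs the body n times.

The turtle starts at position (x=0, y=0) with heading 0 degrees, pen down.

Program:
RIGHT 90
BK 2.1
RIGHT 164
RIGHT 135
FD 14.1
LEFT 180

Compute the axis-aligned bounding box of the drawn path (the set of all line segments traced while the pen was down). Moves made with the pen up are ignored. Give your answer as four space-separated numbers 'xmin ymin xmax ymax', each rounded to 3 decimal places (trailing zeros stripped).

Executing turtle program step by step:
Start: pos=(0,0), heading=0, pen down
RT 90: heading 0 -> 270
BK 2.1: (0,0) -> (0,2.1) [heading=270, draw]
RT 164: heading 270 -> 106
RT 135: heading 106 -> 331
FD 14.1: (0,2.1) -> (12.332,-4.736) [heading=331, draw]
LT 180: heading 331 -> 151
Final: pos=(12.332,-4.736), heading=151, 2 segment(s) drawn

Segment endpoints: x in {0, 0, 12.332}, y in {-4.736, 0, 2.1}
xmin=0, ymin=-4.736, xmax=12.332, ymax=2.1

Answer: 0 -4.736 12.332 2.1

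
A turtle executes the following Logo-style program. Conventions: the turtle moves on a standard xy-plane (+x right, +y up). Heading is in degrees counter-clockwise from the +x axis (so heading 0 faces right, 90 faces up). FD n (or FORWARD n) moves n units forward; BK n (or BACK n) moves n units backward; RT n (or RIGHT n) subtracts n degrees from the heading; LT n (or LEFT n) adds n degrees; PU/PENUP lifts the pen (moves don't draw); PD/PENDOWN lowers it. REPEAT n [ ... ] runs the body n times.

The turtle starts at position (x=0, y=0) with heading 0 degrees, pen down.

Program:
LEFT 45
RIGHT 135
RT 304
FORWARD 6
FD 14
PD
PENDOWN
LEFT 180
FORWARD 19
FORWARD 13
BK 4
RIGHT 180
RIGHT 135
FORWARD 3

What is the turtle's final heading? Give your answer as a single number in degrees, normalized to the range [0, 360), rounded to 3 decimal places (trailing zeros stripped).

Answer: 191

Derivation:
Executing turtle program step by step:
Start: pos=(0,0), heading=0, pen down
LT 45: heading 0 -> 45
RT 135: heading 45 -> 270
RT 304: heading 270 -> 326
FD 6: (0,0) -> (4.974,-3.355) [heading=326, draw]
FD 14: (4.974,-3.355) -> (16.581,-11.184) [heading=326, draw]
PD: pen down
PD: pen down
LT 180: heading 326 -> 146
FD 19: (16.581,-11.184) -> (0.829,-0.559) [heading=146, draw]
FD 13: (0.829,-0.559) -> (-9.948,6.71) [heading=146, draw]
BK 4: (-9.948,6.71) -> (-6.632,4.474) [heading=146, draw]
RT 180: heading 146 -> 326
RT 135: heading 326 -> 191
FD 3: (-6.632,4.474) -> (-9.577,3.901) [heading=191, draw]
Final: pos=(-9.577,3.901), heading=191, 6 segment(s) drawn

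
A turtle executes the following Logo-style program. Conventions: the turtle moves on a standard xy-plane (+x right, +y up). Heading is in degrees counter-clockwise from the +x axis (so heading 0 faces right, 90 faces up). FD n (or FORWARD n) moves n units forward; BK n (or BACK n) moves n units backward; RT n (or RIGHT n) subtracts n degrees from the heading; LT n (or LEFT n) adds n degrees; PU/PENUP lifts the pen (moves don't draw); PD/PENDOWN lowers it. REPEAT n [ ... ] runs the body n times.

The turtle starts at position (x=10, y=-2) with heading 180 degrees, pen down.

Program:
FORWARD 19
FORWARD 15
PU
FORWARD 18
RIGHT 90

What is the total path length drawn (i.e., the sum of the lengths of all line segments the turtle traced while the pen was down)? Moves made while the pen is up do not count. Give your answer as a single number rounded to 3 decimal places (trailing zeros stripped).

Answer: 34

Derivation:
Executing turtle program step by step:
Start: pos=(10,-2), heading=180, pen down
FD 19: (10,-2) -> (-9,-2) [heading=180, draw]
FD 15: (-9,-2) -> (-24,-2) [heading=180, draw]
PU: pen up
FD 18: (-24,-2) -> (-42,-2) [heading=180, move]
RT 90: heading 180 -> 90
Final: pos=(-42,-2), heading=90, 2 segment(s) drawn

Segment lengths:
  seg 1: (10,-2) -> (-9,-2), length = 19
  seg 2: (-9,-2) -> (-24,-2), length = 15
Total = 34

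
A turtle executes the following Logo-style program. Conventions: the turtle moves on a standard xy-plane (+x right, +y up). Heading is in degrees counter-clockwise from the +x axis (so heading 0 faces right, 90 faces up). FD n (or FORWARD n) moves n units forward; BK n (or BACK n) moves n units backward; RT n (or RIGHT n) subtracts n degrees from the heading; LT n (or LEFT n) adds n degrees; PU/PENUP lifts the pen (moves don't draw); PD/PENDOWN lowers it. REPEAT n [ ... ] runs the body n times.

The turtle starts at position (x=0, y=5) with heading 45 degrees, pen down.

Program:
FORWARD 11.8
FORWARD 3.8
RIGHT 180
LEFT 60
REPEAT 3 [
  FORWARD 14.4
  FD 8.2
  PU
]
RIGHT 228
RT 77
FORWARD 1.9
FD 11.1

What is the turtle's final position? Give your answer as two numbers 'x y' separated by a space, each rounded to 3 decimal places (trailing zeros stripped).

Answer: 40.795 -53.905

Derivation:
Executing turtle program step by step:
Start: pos=(0,5), heading=45, pen down
FD 11.8: (0,5) -> (8.344,13.344) [heading=45, draw]
FD 3.8: (8.344,13.344) -> (11.031,16.031) [heading=45, draw]
RT 180: heading 45 -> 225
LT 60: heading 225 -> 285
REPEAT 3 [
  -- iteration 1/3 --
  FD 14.4: (11.031,16.031) -> (14.758,2.122) [heading=285, draw]
  FD 8.2: (14.758,2.122) -> (16.88,-5.799) [heading=285, draw]
  PU: pen up
  -- iteration 2/3 --
  FD 14.4: (16.88,-5.799) -> (20.607,-19.708) [heading=285, move]
  FD 8.2: (20.607,-19.708) -> (22.729,-27.629) [heading=285, move]
  PU: pen up
  -- iteration 3/3 --
  FD 14.4: (22.729,-27.629) -> (26.456,-41.538) [heading=285, move]
  FD 8.2: (26.456,-41.538) -> (28.579,-49.459) [heading=285, move]
  PU: pen up
]
RT 228: heading 285 -> 57
RT 77: heading 57 -> 340
FD 1.9: (28.579,-49.459) -> (30.364,-50.109) [heading=340, move]
FD 11.1: (30.364,-50.109) -> (40.795,-53.905) [heading=340, move]
Final: pos=(40.795,-53.905), heading=340, 4 segment(s) drawn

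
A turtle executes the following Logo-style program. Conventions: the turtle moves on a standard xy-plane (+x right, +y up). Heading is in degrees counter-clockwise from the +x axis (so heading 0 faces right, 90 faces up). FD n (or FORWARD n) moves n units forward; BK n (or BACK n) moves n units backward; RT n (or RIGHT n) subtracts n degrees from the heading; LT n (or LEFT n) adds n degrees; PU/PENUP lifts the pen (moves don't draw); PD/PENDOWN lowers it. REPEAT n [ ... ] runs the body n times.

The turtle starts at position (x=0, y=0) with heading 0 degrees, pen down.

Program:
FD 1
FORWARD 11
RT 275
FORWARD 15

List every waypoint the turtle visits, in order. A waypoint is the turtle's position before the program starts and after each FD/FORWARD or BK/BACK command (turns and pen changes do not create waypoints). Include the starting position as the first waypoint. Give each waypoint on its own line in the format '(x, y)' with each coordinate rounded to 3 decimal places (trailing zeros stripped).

Answer: (0, 0)
(1, 0)
(12, 0)
(13.307, 14.943)

Derivation:
Executing turtle program step by step:
Start: pos=(0,0), heading=0, pen down
FD 1: (0,0) -> (1,0) [heading=0, draw]
FD 11: (1,0) -> (12,0) [heading=0, draw]
RT 275: heading 0 -> 85
FD 15: (12,0) -> (13.307,14.943) [heading=85, draw]
Final: pos=(13.307,14.943), heading=85, 3 segment(s) drawn
Waypoints (4 total):
(0, 0)
(1, 0)
(12, 0)
(13.307, 14.943)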